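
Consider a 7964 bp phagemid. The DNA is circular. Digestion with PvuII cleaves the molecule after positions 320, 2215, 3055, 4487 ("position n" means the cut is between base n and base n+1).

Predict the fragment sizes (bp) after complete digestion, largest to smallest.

3797, 1895, 1432, 840 bp

Circular molecule, 4 cuts → 4 fragments:
  2215 − 320 = 1895 bp
  3055 − 2215 = 840 bp
  4487 − 3055 = 1432 bp
  wrap: 7964 − 4487 + 320 = 3797 bp
Sorted largest to smallest: 3797, 1895, 1432, 840 bp.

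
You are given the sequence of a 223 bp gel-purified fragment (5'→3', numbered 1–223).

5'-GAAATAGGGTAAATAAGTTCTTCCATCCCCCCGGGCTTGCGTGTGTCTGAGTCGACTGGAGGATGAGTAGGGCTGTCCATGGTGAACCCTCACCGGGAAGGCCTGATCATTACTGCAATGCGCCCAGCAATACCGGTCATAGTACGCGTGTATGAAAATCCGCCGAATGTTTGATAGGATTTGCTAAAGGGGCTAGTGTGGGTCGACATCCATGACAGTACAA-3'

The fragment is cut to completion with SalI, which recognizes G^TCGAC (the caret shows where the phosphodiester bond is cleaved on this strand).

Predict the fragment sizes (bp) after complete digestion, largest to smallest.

151, 51, 21 bp

SalI sites (GTCGAC) start at positions 51, 202.
SalI cuts after the first base of each site, so after positions 51, 202.
Linear molecule, 2 cuts → 3 fragments:
  1–51 → 51 bp
  52–202 → 151 bp
  203–223 → 21 bp
Sorted largest to smallest: 151, 51, 21 bp.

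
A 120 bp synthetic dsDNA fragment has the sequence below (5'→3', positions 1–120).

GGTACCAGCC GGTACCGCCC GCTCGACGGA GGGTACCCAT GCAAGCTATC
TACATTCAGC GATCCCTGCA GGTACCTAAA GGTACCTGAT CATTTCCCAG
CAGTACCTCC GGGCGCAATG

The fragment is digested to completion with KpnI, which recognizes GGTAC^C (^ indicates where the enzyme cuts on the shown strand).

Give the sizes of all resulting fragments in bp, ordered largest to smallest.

KpnI sites (GGTACC) start at positions 1, 11, 32, 71, 81.
KpnI cuts after base 5 of each site (before the last base), so after positions 5, 15, 36, 75, 85.
Linear molecule, 5 cuts → 6 fragments:
  1–5 → 5 bp
  6–15 → 10 bp
  16–36 → 21 bp
  37–75 → 39 bp
  76–85 → 10 bp
  86–120 → 35 bp
Sorted largest to smallest: 39, 35, 21, 10, 10, 5 bp.

39, 35, 21, 10, 10, 5 bp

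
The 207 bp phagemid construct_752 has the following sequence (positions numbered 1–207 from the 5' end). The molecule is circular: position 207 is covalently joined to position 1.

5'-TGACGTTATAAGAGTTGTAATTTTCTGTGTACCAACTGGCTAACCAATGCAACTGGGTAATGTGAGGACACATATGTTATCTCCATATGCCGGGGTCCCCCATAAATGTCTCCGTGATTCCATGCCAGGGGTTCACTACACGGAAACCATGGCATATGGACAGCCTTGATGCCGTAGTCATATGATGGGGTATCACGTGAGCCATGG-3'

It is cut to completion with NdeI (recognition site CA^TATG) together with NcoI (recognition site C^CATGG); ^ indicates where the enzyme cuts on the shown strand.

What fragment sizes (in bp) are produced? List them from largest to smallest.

77, 62, 26, 22, 13, 7 bp

NdeI sites (CATATG) start at positions 71, 84, 153, 179.
NdeI cuts after base 2 of each site, so after positions 72, 85, 154, 180.
NcoI sites (CCATGG) start at positions 147, 202.
NcoI cuts after the first base of each site, so after positions 147, 202.
Combined cut positions: 72, 85, 147, 154, 180, 202.
Circular molecule, 6 cuts → 6 fragments:
  73–85 → 13 bp
  86–147 → 62 bp
  148–154 → 7 bp
  155–180 → 26 bp
  181–202 → 22 bp
  203–207 then 1–72 → 5 + 72 = 77 bp
Sorted largest to smallest: 77, 62, 26, 22, 13, 7 bp.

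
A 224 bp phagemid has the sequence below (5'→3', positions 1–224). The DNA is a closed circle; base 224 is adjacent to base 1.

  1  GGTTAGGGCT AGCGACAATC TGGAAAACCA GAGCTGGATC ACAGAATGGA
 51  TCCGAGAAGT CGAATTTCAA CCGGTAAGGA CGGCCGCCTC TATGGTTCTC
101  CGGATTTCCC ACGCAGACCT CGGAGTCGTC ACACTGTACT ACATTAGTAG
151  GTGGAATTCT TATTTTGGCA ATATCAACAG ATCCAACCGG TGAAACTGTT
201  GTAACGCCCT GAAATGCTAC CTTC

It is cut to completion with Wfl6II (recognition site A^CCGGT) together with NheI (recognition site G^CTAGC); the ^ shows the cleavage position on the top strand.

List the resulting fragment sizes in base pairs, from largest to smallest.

116, 62, 46 bp

Wfl6II sites (ACCGGT) start at positions 70, 186.
Wfl6II cuts after the first base of each site, so after positions 70, 186.
The NheI site (GCTAGC) starts at position 8.
NheI cuts after the first base of each site, so after position 8.
Combined cut positions: 8, 70, 186.
Circular molecule, 3 cuts → 3 fragments:
  9–70 → 62 bp
  71–186 → 116 bp
  187–224 then 1–8 → 38 + 8 = 46 bp
Sorted largest to smallest: 116, 62, 46 bp.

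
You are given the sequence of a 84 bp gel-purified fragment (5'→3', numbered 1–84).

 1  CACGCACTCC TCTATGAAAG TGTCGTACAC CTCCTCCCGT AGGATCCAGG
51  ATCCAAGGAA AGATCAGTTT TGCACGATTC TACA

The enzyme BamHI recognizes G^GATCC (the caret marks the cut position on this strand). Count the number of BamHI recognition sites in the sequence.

GGATCC occurs starting at positions 42, 49.
BamHI cuts at 2 sites.

2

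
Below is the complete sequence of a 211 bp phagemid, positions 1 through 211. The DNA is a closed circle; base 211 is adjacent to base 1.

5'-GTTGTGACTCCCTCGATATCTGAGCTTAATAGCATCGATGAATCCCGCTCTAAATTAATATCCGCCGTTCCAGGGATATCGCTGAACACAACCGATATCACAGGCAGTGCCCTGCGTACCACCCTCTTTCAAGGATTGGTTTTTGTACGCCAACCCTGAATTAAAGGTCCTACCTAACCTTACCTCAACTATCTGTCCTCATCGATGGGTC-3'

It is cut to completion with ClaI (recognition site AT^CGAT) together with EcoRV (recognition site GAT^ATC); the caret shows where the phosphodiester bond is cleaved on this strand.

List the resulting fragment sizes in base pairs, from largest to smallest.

ClaI sites (ATCGAT) start at positions 34, 201.
ClaI cuts after base 2 of each site, so after positions 35, 202.
EcoRV sites (GATATC) start at positions 15, 75, 94.
EcoRV cuts after base 3 of each site, so after positions 17, 77, 96.
Combined cut positions: 17, 35, 77, 96, 202.
Circular molecule, 5 cuts → 5 fragments:
  18–35 → 18 bp
  36–77 → 42 bp
  78–96 → 19 bp
  97–202 → 106 bp
  203–211 then 1–17 → 9 + 17 = 26 bp
Sorted largest to smallest: 106, 42, 26, 19, 18 bp.

106, 42, 26, 19, 18 bp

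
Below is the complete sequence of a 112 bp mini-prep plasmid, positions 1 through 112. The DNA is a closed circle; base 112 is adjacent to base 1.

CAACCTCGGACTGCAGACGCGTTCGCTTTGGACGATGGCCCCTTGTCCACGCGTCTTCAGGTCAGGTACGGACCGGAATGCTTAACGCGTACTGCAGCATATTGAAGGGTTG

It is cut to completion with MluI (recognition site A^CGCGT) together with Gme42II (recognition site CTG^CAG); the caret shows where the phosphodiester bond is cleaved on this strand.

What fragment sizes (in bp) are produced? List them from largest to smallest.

MluI sites (ACGCGT) start at positions 17, 49, 85.
MluI cuts after the first base of each site, so after positions 17, 49, 85.
Gme42II sites (CTGCAG) start at positions 11, 92.
Gme42II cuts after base 3 of each site, so after positions 13, 94.
Combined cut positions: 13, 17, 49, 85, 94.
Circular molecule, 5 cuts → 5 fragments:
  14–17 → 4 bp
  18–49 → 32 bp
  50–85 → 36 bp
  86–94 → 9 bp
  95–112 then 1–13 → 18 + 13 = 31 bp
Sorted largest to smallest: 36, 32, 31, 9, 4 bp.

36, 32, 31, 9, 4 bp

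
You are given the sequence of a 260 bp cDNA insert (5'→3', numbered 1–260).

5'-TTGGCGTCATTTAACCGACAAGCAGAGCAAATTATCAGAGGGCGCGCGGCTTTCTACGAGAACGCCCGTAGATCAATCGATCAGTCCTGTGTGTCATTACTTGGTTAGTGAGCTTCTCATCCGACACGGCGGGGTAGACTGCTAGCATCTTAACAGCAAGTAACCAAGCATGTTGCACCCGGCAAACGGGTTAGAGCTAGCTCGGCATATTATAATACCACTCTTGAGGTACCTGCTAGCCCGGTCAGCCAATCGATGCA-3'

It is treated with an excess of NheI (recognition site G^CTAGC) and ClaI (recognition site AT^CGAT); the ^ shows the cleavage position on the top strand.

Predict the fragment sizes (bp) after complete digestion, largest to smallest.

NheI sites (GCTAGC) start at positions 141, 196, 235.
NheI cuts after the first base of each site, so after positions 141, 196, 235.
ClaI sites (ATCGAT) start at positions 76, 252.
ClaI cuts after base 2 of each site, so after positions 77, 253.
Combined cut positions: 77, 141, 196, 235, 253.
Linear molecule, 5 cuts → 6 fragments:
  1–77 → 77 bp
  78–141 → 64 bp
  142–196 → 55 bp
  197–235 → 39 bp
  236–253 → 18 bp
  254–260 → 7 bp
Sorted largest to smallest: 77, 64, 55, 39, 18, 7 bp.

77, 64, 55, 39, 18, 7 bp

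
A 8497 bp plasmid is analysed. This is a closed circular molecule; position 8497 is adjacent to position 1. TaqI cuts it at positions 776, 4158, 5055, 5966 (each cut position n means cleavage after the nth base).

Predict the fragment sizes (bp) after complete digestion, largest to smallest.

Circular molecule, 4 cuts → 4 fragments:
  4158 − 776 = 3382 bp
  5055 − 4158 = 897 bp
  5966 − 5055 = 911 bp
  wrap: 8497 − 5966 + 776 = 3307 bp
Sorted largest to smallest: 3382, 3307, 911, 897 bp.

3382, 3307, 911, 897 bp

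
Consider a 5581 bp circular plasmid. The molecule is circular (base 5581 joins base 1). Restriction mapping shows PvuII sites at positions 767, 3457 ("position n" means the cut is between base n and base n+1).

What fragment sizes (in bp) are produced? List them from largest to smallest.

2891, 2690 bp

Circular molecule, 2 cuts → 2 fragments:
  3457 − 767 = 2690 bp
  wrap: 5581 − 3457 + 767 = 2891 bp
Sorted largest to smallest: 2891, 2690 bp.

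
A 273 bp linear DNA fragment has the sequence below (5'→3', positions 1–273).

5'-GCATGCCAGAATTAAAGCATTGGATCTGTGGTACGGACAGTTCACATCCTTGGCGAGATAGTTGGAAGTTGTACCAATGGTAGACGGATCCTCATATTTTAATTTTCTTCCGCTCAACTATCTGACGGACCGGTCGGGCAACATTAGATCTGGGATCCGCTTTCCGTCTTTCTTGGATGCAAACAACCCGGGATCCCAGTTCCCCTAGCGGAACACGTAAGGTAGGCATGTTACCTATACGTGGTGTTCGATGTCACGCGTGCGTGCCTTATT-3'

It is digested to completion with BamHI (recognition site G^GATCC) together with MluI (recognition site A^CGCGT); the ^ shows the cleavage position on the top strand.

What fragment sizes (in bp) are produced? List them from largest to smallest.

BamHI sites (GGATCC) start at positions 86, 153, 191.
BamHI cuts after the first base of each site, so after positions 86, 153, 191.
The MluI site (ACGCGT) starts at position 256.
MluI cuts after the first base of each site, so after position 256.
Combined cut positions: 86, 153, 191, 256.
Linear molecule, 4 cuts → 5 fragments:
  1–86 → 86 bp
  87–153 → 67 bp
  154–191 → 38 bp
  192–256 → 65 bp
  257–273 → 17 bp
Sorted largest to smallest: 86, 67, 65, 38, 17 bp.

86, 67, 65, 38, 17 bp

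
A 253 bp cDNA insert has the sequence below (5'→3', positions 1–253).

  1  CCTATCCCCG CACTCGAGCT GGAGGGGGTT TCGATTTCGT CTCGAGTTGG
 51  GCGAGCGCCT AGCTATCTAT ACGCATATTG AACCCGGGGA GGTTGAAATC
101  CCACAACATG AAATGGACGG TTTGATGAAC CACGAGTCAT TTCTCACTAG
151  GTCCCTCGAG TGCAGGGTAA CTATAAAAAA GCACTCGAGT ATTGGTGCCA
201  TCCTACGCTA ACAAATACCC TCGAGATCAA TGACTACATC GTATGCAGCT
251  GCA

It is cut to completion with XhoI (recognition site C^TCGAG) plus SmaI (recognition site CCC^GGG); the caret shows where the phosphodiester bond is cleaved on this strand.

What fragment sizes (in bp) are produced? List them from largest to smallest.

XhoI sites (CTCGAG) start at positions 13, 41, 155, 184, 220.
XhoI cuts after the first base of each site, so after positions 13, 41, 155, 184, 220.
The SmaI site (CCCGGG) starts at position 83.
SmaI cuts after base 3 of each site, so after position 85.
Combined cut positions: 13, 41, 85, 155, 184, 220.
Linear molecule, 6 cuts → 7 fragments:
  1–13 → 13 bp
  14–41 → 28 bp
  42–85 → 44 bp
  86–155 → 70 bp
  156–184 → 29 bp
  185–220 → 36 bp
  221–253 → 33 bp
Sorted largest to smallest: 70, 44, 36, 33, 29, 28, 13 bp.

70, 44, 36, 33, 29, 28, 13 bp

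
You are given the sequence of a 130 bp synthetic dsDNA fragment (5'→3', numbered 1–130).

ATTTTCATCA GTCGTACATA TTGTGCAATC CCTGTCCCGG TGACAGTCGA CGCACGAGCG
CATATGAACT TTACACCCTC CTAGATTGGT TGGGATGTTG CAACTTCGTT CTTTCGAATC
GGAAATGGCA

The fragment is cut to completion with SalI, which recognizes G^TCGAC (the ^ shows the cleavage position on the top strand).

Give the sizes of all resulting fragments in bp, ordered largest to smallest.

The SalI site (GTCGAC) starts at position 46.
SalI cuts after the first base of each site, so after position 46.
Linear molecule, 1 cut → 2 fragments:
  1–46 → 46 bp
  47–130 → 84 bp
Sorted largest to smallest: 84, 46 bp.

84, 46 bp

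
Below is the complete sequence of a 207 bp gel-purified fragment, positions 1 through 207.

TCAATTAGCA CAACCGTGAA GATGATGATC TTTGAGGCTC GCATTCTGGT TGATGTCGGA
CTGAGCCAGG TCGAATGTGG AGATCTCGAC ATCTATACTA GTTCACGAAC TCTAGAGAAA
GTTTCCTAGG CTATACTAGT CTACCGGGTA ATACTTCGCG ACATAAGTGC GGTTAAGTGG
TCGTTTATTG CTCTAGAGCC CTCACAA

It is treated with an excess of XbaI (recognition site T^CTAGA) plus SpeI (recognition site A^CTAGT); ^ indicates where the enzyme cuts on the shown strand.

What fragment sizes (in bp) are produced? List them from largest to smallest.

97, 57, 24, 15, 14 bp

XbaI sites (TCTAGA) start at positions 111, 192.
XbaI cuts after the first base of each site, so after positions 111, 192.
SpeI sites (ACTAGT) start at positions 97, 135.
SpeI cuts after the first base of each site, so after positions 97, 135.
Combined cut positions: 97, 111, 135, 192.
Linear molecule, 4 cuts → 5 fragments:
  1–97 → 97 bp
  98–111 → 14 bp
  112–135 → 24 bp
  136–192 → 57 bp
  193–207 → 15 bp
Sorted largest to smallest: 97, 57, 24, 15, 14 bp.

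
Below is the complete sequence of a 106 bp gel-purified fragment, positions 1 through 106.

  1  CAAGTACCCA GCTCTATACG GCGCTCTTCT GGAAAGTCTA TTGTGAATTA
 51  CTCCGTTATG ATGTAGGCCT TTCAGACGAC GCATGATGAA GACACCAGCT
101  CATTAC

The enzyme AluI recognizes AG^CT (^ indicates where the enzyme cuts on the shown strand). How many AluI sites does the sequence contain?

AGCT occurs starting at positions 10, 97.
AluI cuts at 2 sites.

2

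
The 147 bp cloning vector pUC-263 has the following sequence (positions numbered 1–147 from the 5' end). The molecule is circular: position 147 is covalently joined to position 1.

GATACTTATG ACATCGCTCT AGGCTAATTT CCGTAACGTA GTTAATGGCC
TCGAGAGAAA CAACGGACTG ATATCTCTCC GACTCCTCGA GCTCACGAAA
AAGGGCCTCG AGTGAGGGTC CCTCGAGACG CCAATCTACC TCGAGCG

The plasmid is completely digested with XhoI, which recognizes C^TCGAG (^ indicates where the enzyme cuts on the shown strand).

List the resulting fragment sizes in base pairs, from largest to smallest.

57, 36, 21, 18, 15 bp

XhoI sites (CTCGAG) start at positions 50, 86, 107, 122, 140.
XhoI cuts after the first base of each site, so after positions 50, 86, 107, 122, 140.
Circular molecule, 5 cuts → 5 fragments:
  51–86 → 36 bp
  87–107 → 21 bp
  108–122 → 15 bp
  123–140 → 18 bp
  141–147 then 1–50 → 7 + 50 = 57 bp
Sorted largest to smallest: 57, 36, 21, 18, 15 bp.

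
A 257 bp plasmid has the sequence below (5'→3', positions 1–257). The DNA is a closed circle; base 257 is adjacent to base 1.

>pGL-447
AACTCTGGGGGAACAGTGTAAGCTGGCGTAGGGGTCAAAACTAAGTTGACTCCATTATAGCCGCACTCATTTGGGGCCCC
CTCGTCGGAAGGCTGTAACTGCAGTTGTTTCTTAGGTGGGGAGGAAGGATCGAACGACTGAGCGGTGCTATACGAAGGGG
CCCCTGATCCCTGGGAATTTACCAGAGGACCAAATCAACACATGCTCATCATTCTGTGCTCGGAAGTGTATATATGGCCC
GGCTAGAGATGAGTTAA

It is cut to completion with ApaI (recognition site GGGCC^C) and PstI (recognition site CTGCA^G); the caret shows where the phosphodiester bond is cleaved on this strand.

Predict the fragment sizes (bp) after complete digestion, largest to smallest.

ApaI sites (GGGCCC) start at positions 74, 158.
ApaI cuts after base 5 of each site (before the last base), so after positions 78, 162.
The PstI site (CTGCAG) starts at position 99.
PstI cuts after base 5 of each site (before the last base), so after position 103.
Combined cut positions: 78, 103, 162.
Circular molecule, 3 cuts → 3 fragments:
  79–103 → 25 bp
  104–162 → 59 bp
  163–257 then 1–78 → 95 + 78 = 173 bp
Sorted largest to smallest: 173, 59, 25 bp.

173, 59, 25 bp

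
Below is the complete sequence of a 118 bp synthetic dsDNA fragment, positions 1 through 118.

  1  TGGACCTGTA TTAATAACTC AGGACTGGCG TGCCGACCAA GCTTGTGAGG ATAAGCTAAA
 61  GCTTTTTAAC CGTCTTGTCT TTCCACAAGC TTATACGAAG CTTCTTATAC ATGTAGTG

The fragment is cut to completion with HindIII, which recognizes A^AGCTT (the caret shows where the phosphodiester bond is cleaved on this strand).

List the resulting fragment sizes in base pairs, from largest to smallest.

HindIII sites (AAGCTT) start at positions 39, 59, 87, 98.
HindIII cuts after the first base of each site, so after positions 39, 59, 87, 98.
Linear molecule, 4 cuts → 5 fragments:
  1–39 → 39 bp
  40–59 → 20 bp
  60–87 → 28 bp
  88–98 → 11 bp
  99–118 → 20 bp
Sorted largest to smallest: 39, 28, 20, 20, 11 bp.

39, 28, 20, 20, 11 bp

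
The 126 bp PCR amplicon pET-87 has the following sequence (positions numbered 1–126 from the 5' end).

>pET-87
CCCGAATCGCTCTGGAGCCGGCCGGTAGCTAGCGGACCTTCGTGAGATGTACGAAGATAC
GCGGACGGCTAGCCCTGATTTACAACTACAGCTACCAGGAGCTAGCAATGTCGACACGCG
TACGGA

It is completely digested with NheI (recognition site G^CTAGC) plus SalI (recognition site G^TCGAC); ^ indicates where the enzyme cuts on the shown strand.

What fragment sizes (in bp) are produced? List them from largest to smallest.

40, 33, 28, 16, 9 bp

NheI sites (GCTAGC) start at positions 28, 68, 101.
NheI cuts after the first base of each site, so after positions 28, 68, 101.
The SalI site (GTCGAC) starts at position 110.
SalI cuts after the first base of each site, so after position 110.
Combined cut positions: 28, 68, 101, 110.
Linear molecule, 4 cuts → 5 fragments:
  1–28 → 28 bp
  29–68 → 40 bp
  69–101 → 33 bp
  102–110 → 9 bp
  111–126 → 16 bp
Sorted largest to smallest: 40, 33, 28, 16, 9 bp.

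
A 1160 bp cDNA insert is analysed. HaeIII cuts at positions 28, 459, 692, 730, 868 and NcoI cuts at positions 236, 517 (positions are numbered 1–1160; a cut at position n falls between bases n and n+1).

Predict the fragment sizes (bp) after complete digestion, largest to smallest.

292, 223, 208, 175, 138, 58, 38, 28 bp

Combined cut positions (sorted): 28, 236, 459, 517, 692, 730, 868.
Linear molecule, 7 cuts → 8 fragments:
  28 − 0 = 28 bp
  236 − 28 = 208 bp
  459 − 236 = 223 bp
  517 − 459 = 58 bp
  692 − 517 = 175 bp
  730 − 692 = 38 bp
  868 − 730 = 138 bp
  1160 − 868 = 292 bp
Sorted largest to smallest: 292, 223, 208, 175, 138, 58, 38, 28 bp.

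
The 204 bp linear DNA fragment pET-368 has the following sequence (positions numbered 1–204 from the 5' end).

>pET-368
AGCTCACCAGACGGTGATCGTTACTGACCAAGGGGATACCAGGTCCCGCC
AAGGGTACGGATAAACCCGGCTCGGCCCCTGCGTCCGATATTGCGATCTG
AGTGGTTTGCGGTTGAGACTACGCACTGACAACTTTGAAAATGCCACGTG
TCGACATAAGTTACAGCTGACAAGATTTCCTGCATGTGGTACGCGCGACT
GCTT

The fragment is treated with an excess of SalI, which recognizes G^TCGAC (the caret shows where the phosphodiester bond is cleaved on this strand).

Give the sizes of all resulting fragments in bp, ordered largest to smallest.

150, 54 bp

The SalI site (GTCGAC) starts at position 150.
SalI cuts after the first base of each site, so after position 150.
Linear molecule, 1 cut → 2 fragments:
  1–150 → 150 bp
  151–204 → 54 bp
Sorted largest to smallest: 150, 54 bp.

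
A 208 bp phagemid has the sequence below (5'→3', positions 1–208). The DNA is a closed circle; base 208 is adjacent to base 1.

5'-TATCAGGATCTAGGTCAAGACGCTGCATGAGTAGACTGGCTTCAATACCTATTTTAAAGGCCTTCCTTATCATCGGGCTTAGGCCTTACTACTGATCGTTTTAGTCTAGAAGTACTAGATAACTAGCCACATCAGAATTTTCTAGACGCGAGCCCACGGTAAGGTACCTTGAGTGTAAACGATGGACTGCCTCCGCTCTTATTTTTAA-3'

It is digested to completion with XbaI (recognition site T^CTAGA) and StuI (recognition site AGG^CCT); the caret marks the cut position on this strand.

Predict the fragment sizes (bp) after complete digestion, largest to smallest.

XbaI sites (TCTAGA) start at positions 105, 141.
XbaI cuts after the first base of each site, so after positions 105, 141.
StuI sites (AGGCCT) start at positions 58, 81.
StuI cuts after base 3 of each site, so after positions 60, 83.
Combined cut positions: 60, 83, 105, 141.
Circular molecule, 4 cuts → 4 fragments:
  61–83 → 23 bp
  84–105 → 22 bp
  106–141 → 36 bp
  142–208 then 1–60 → 67 + 60 = 127 bp
Sorted largest to smallest: 127, 36, 23, 22 bp.

127, 36, 23, 22 bp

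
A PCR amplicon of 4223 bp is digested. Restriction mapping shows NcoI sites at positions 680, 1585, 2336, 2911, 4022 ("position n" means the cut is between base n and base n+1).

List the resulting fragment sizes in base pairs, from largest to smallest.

Linear molecule, 5 cuts → 6 fragments:
  680 − 0 = 680 bp
  1585 − 680 = 905 bp
  2336 − 1585 = 751 bp
  2911 − 2336 = 575 bp
  4022 − 2911 = 1111 bp
  4223 − 4022 = 201 bp
Sorted largest to smallest: 1111, 905, 751, 680, 575, 201 bp.

1111, 905, 751, 680, 575, 201 bp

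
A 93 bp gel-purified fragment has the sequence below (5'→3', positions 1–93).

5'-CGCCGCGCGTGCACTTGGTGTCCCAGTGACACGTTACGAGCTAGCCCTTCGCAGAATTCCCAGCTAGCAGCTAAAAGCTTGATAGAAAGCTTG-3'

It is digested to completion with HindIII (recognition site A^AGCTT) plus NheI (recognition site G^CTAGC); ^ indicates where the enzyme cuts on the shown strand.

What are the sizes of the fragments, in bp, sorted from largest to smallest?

HindIII sites (AAGCTT) start at positions 75, 87.
HindIII cuts after the first base of each site, so after positions 75, 87.
NheI sites (GCTAGC) start at positions 40, 63.
NheI cuts after the first base of each site, so after positions 40, 63.
Combined cut positions: 40, 63, 75, 87.
Linear molecule, 4 cuts → 5 fragments:
  1–40 → 40 bp
  41–63 → 23 bp
  64–75 → 12 bp
  76–87 → 12 bp
  88–93 → 6 bp
Sorted largest to smallest: 40, 23, 12, 12, 6 bp.

40, 23, 12, 12, 6 bp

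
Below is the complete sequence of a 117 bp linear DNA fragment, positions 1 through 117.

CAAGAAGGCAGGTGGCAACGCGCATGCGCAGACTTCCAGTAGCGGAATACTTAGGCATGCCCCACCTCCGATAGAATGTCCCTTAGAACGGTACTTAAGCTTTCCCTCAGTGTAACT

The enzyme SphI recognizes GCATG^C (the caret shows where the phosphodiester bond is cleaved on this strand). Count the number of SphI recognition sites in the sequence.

2

GCATGC occurs starting at positions 22, 55.
SphI cuts at 2 sites.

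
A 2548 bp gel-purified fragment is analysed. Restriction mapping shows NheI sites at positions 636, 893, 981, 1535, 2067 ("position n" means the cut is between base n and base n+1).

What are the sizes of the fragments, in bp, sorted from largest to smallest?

636, 554, 532, 481, 257, 88 bp

Linear molecule, 5 cuts → 6 fragments:
  636 − 0 = 636 bp
  893 − 636 = 257 bp
  981 − 893 = 88 bp
  1535 − 981 = 554 bp
  2067 − 1535 = 532 bp
  2548 − 2067 = 481 bp
Sorted largest to smallest: 636, 554, 532, 481, 257, 88 bp.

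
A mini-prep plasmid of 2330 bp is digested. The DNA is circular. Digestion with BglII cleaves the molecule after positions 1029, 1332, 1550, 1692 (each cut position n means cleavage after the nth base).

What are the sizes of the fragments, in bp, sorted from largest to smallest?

1667, 303, 218, 142 bp

Circular molecule, 4 cuts → 4 fragments:
  1332 − 1029 = 303 bp
  1550 − 1332 = 218 bp
  1692 − 1550 = 142 bp
  wrap: 2330 − 1692 + 1029 = 1667 bp
Sorted largest to smallest: 1667, 303, 218, 142 bp.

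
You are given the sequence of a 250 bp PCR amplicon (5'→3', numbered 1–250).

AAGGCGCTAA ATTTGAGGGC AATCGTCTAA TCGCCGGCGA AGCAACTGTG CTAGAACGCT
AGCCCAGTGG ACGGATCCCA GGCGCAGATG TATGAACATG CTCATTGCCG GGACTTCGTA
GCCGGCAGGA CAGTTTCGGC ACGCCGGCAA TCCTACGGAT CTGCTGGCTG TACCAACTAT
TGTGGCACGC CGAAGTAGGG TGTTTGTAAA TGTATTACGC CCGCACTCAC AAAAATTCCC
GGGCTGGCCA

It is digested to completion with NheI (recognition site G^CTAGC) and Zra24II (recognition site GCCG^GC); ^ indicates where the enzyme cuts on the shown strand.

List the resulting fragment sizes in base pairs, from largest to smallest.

104, 66, 36, 22, 22 bp

The NheI site (GCTAGC) starts at position 58.
NheI cuts after the first base of each site, so after position 58.
Zra24II sites (GCCGGC) start at positions 33, 121, 143.
Zra24II cuts after base 4 of each site, so after positions 36, 124, 146.
Combined cut positions: 36, 58, 124, 146.
Linear molecule, 4 cuts → 5 fragments:
  1–36 → 36 bp
  37–58 → 22 bp
  59–124 → 66 bp
  125–146 → 22 bp
  147–250 → 104 bp
Sorted largest to smallest: 104, 66, 36, 22, 22 bp.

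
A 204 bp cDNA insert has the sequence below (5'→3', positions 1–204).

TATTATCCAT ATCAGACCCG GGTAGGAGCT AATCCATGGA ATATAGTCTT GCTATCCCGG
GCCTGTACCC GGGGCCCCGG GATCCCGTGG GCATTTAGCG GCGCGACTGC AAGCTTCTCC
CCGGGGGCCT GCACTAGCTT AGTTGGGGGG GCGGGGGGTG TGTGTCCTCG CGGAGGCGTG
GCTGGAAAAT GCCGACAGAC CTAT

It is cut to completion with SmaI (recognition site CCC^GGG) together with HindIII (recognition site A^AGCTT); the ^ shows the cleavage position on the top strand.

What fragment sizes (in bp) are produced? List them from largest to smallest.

SmaI sites (CCCGGG) start at positions 17, 56, 68, 76, 120.
SmaI cuts after base 3 of each site, so after positions 19, 58, 70, 78, 122.
The HindIII site (AAGCTT) starts at position 111.
HindIII cuts after the first base of each site, so after position 111.
Combined cut positions: 19, 58, 70, 78, 111, 122.
Linear molecule, 6 cuts → 7 fragments:
  1–19 → 19 bp
  20–58 → 39 bp
  59–70 → 12 bp
  71–78 → 8 bp
  79–111 → 33 bp
  112–122 → 11 bp
  123–204 → 82 bp
Sorted largest to smallest: 82, 39, 33, 19, 12, 11, 8 bp.

82, 39, 33, 19, 12, 11, 8 bp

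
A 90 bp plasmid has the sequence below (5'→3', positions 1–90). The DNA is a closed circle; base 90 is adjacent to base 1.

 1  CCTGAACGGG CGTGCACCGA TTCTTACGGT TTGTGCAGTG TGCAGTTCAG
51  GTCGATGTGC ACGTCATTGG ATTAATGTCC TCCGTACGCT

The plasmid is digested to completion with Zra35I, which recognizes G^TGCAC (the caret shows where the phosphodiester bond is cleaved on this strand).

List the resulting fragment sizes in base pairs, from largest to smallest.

Zra35I sites (GTGCAC) start at positions 12, 57.
Zra35I cuts after the first base of each site, so after positions 12, 57.
Circular molecule, 2 cuts → 2 fragments:
  13–57 → 45 bp
  58–90 then 1–12 → 33 + 12 = 45 bp
Sorted largest to smallest: 45, 45 bp.

45, 45 bp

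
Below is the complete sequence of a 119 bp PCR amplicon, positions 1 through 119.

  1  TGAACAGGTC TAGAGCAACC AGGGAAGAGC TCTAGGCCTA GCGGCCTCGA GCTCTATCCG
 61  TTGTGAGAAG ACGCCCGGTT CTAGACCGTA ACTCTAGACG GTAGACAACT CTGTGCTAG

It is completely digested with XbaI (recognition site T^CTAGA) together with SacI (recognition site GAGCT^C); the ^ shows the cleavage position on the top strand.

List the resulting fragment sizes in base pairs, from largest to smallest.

XbaI sites (TCTAGA) start at positions 9, 80, 93.
XbaI cuts after the first base of each site, so after positions 9, 80, 93.
SacI sites (GAGCTC) start at positions 27, 49.
SacI cuts after base 5 of each site (before the last base), so after positions 31, 53.
Combined cut positions: 9, 31, 53, 80, 93.
Linear molecule, 5 cuts → 6 fragments:
  1–9 → 9 bp
  10–31 → 22 bp
  32–53 → 22 bp
  54–80 → 27 bp
  81–93 → 13 bp
  94–119 → 26 bp
Sorted largest to smallest: 27, 26, 22, 22, 13, 9 bp.

27, 26, 22, 22, 13, 9 bp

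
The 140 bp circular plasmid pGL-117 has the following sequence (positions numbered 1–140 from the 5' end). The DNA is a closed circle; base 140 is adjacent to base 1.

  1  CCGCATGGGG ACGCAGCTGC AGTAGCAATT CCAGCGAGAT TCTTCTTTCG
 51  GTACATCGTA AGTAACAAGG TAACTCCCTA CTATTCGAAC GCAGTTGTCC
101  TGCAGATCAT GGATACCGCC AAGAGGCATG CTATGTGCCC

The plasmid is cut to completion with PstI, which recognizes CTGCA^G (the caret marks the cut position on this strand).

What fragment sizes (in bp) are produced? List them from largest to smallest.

83, 57 bp

PstI sites (CTGCAG) start at positions 17, 100.
PstI cuts after base 5 of each site (before the last base), so after positions 21, 104.
Circular molecule, 2 cuts → 2 fragments:
  22–104 → 83 bp
  105–140 then 1–21 → 36 + 21 = 57 bp
Sorted largest to smallest: 83, 57 bp.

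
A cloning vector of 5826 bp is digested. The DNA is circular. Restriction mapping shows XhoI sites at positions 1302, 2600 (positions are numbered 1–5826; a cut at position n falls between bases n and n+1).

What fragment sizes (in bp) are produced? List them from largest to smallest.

Circular molecule, 2 cuts → 2 fragments:
  2600 − 1302 = 1298 bp
  wrap: 5826 − 2600 + 1302 = 4528 bp
Sorted largest to smallest: 4528, 1298 bp.

4528, 1298 bp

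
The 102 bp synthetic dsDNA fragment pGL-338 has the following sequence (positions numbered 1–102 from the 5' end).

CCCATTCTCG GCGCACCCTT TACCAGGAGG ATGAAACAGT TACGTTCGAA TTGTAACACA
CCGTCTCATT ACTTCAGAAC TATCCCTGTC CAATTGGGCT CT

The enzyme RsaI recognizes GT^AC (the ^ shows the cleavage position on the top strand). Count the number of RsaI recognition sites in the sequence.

No occurrence of GTAC is present in the sequence.
RsaI does not cut: 0 sites.

0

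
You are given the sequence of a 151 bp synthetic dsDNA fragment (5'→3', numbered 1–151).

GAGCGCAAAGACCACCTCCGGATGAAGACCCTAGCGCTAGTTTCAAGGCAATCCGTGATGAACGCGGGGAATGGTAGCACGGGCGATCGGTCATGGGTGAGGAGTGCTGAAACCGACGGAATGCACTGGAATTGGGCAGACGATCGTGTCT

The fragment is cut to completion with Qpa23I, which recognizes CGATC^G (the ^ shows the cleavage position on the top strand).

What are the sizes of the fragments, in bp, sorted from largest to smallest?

Qpa23I sites (CGATCG) start at positions 84, 141.
Qpa23I cuts after base 5 of each site (before the last base), so after positions 88, 145.
Linear molecule, 2 cuts → 3 fragments:
  1–88 → 88 bp
  89–145 → 57 bp
  146–151 → 6 bp
Sorted largest to smallest: 88, 57, 6 bp.

88, 57, 6 bp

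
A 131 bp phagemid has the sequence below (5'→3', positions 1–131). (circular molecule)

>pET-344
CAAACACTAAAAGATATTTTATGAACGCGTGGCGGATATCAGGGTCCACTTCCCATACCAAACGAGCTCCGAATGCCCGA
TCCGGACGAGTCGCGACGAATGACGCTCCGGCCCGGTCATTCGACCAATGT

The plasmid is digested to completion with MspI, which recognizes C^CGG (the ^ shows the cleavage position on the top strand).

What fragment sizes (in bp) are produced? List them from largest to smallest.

100, 26, 5 bp

MspI sites (CCGG) start at positions 82, 108, 113.
MspI cuts after the first base of each site, so after positions 82, 108, 113.
Circular molecule, 3 cuts → 3 fragments:
  83–108 → 26 bp
  109–113 → 5 bp
  114–131 then 1–82 → 18 + 82 = 100 bp
Sorted largest to smallest: 100, 26, 5 bp.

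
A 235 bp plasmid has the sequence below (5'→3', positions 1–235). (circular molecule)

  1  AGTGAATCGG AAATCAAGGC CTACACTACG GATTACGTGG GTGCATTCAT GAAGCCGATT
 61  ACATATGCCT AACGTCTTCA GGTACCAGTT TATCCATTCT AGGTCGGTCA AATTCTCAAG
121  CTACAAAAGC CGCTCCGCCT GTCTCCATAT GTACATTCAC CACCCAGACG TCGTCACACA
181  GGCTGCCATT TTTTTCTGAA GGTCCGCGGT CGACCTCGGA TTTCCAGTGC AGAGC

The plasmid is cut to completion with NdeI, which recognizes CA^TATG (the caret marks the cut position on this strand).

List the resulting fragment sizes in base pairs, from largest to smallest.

NdeI sites (CATATG) start at positions 62, 146.
NdeI cuts after base 2 of each site, so after positions 63, 147.
Circular molecule, 2 cuts → 2 fragments:
  64–147 → 84 bp
  148–235 then 1–63 → 88 + 63 = 151 bp
Sorted largest to smallest: 151, 84 bp.

151, 84 bp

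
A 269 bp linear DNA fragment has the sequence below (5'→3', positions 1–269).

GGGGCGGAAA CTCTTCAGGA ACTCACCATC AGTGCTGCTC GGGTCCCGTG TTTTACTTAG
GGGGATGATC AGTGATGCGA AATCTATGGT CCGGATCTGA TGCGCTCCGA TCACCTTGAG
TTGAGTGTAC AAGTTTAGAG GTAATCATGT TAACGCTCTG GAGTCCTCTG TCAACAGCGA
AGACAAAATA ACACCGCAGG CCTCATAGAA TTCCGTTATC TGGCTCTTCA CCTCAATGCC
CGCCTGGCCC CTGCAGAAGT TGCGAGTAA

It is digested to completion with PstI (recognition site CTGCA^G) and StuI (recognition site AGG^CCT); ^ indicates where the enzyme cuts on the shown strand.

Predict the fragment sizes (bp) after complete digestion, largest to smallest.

200, 55, 14 bp

The PstI site (CTGCAG) starts at position 251.
PstI cuts after base 5 of each site (before the last base), so after position 255.
The StuI site (AGGCCT) starts at position 198.
StuI cuts after base 3 of each site, so after position 200.
Combined cut positions: 200, 255.
Linear molecule, 2 cuts → 3 fragments:
  1–200 → 200 bp
  201–255 → 55 bp
  256–269 → 14 bp
Sorted largest to smallest: 200, 55, 14 bp.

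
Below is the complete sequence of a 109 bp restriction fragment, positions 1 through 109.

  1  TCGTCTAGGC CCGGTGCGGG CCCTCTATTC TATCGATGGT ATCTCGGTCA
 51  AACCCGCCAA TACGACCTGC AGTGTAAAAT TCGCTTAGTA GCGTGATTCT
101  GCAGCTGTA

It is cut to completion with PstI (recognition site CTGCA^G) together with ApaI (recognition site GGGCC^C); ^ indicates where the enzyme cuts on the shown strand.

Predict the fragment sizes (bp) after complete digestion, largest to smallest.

PstI sites (CTGCAG) start at positions 67, 99.
PstI cuts after base 5 of each site (before the last base), so after positions 71, 103.
The ApaI site (GGGCCC) starts at position 18.
ApaI cuts after base 5 of each site (before the last base), so after position 22.
Combined cut positions: 22, 71, 103.
Linear molecule, 3 cuts → 4 fragments:
  1–22 → 22 bp
  23–71 → 49 bp
  72–103 → 32 bp
  104–109 → 6 bp
Sorted largest to smallest: 49, 32, 22, 6 bp.

49, 32, 22, 6 bp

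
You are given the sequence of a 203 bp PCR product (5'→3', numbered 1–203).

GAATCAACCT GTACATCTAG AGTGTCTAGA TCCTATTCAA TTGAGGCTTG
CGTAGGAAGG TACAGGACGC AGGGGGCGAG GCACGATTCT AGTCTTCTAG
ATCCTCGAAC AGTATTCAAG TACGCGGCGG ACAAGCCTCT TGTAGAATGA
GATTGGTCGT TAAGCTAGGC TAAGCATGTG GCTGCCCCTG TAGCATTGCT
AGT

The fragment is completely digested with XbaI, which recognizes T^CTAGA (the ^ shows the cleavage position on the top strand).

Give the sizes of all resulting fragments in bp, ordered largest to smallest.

XbaI sites (TCTAGA) start at positions 16, 25, 96.
XbaI cuts after the first base of each site, so after positions 16, 25, 96.
Linear molecule, 3 cuts → 4 fragments:
  1–16 → 16 bp
  17–25 → 9 bp
  26–96 → 71 bp
  97–203 → 107 bp
Sorted largest to smallest: 107, 71, 16, 9 bp.

107, 71, 16, 9 bp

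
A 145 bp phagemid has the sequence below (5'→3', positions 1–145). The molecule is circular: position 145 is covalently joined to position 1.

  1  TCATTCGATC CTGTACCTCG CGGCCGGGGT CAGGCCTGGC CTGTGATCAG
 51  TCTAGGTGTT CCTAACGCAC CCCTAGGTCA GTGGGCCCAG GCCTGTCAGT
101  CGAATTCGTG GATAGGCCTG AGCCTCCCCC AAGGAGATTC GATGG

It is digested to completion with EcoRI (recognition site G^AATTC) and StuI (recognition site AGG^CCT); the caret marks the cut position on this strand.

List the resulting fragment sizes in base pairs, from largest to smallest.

63, 57, 14, 11 bp

The EcoRI site (GAATTC) starts at position 102.
EcoRI cuts after the first base of each site, so after position 102.
StuI sites (AGGCCT) start at positions 32, 89, 114.
StuI cuts after base 3 of each site, so after positions 34, 91, 116.
Combined cut positions: 34, 91, 102, 116.
Circular molecule, 4 cuts → 4 fragments:
  35–91 → 57 bp
  92–102 → 11 bp
  103–116 → 14 bp
  117–145 then 1–34 → 29 + 34 = 63 bp
Sorted largest to smallest: 63, 57, 14, 11 bp.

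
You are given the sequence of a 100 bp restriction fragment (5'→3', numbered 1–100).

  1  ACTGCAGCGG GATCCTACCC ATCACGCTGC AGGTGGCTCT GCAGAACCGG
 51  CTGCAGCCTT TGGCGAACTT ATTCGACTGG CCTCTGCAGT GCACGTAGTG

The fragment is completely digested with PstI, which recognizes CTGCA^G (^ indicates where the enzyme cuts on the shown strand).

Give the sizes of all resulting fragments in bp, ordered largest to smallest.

33, 25, 12, 12, 12, 6 bp

PstI sites (CTGCAG) start at positions 2, 27, 39, 51, 84.
PstI cuts after base 5 of each site (before the last base), so after positions 6, 31, 43, 55, 88.
Linear molecule, 5 cuts → 6 fragments:
  1–6 → 6 bp
  7–31 → 25 bp
  32–43 → 12 bp
  44–55 → 12 bp
  56–88 → 33 bp
  89–100 → 12 bp
Sorted largest to smallest: 33, 25, 12, 12, 12, 6 bp.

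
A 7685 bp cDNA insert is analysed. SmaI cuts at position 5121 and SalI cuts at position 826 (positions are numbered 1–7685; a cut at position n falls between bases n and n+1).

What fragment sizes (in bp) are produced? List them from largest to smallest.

4295, 2564, 826 bp

Combined cut positions (sorted): 826, 5121.
Linear molecule, 2 cuts → 3 fragments:
  826 − 0 = 826 bp
  5121 − 826 = 4295 bp
  7685 − 5121 = 2564 bp
Sorted largest to smallest: 4295, 2564, 826 bp.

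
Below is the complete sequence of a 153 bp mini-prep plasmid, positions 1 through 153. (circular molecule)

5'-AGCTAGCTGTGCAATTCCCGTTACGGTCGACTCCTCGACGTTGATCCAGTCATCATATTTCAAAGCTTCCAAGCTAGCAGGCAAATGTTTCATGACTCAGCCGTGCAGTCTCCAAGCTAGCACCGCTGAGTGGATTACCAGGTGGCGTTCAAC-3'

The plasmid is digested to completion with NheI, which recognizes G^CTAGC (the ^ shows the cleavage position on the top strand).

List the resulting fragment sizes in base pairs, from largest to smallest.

71, 43, 39 bp

NheI sites (GCTAGC) start at positions 2, 73, 116.
NheI cuts after the first base of each site, so after positions 2, 73, 116.
Circular molecule, 3 cuts → 3 fragments:
  3–73 → 71 bp
  74–116 → 43 bp
  117–153 then 1–2 → 37 + 2 = 39 bp
Sorted largest to smallest: 71, 43, 39 bp.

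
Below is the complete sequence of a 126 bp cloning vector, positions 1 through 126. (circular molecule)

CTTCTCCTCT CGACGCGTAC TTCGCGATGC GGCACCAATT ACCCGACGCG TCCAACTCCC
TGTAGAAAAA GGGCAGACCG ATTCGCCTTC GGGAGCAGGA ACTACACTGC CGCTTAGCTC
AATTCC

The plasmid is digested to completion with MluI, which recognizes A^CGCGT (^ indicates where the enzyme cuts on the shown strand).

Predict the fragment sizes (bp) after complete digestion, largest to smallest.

MluI sites (ACGCGT) start at positions 13, 46.
MluI cuts after the first base of each site, so after positions 13, 46.
Circular molecule, 2 cuts → 2 fragments:
  14–46 → 33 bp
  47–126 then 1–13 → 80 + 13 = 93 bp
Sorted largest to smallest: 93, 33 bp.

93, 33 bp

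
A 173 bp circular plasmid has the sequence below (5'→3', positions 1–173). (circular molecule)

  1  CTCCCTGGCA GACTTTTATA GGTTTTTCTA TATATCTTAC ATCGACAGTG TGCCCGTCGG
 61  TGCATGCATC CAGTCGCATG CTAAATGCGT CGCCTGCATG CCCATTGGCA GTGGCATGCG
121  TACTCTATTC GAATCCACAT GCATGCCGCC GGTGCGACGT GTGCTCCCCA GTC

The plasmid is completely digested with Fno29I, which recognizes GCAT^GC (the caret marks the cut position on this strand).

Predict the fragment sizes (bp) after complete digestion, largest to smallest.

Fno29I sites (GCATGC) start at positions 62, 76, 96, 114, 141.
Fno29I cuts after base 4 of each site, so after positions 65, 79, 99, 117, 144.
Circular molecule, 5 cuts → 5 fragments:
  66–79 → 14 bp
  80–99 → 20 bp
  100–117 → 18 bp
  118–144 → 27 bp
  145–173 then 1–65 → 29 + 65 = 94 bp
Sorted largest to smallest: 94, 27, 20, 18, 14 bp.

94, 27, 20, 18, 14 bp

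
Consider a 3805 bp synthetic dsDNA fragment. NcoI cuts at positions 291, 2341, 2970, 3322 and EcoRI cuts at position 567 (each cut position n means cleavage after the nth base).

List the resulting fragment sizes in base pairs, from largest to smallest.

1774, 629, 483, 352, 291, 276 bp

Combined cut positions (sorted): 291, 567, 2341, 2970, 3322.
Linear molecule, 5 cuts → 6 fragments:
  291 − 0 = 291 bp
  567 − 291 = 276 bp
  2341 − 567 = 1774 bp
  2970 − 2341 = 629 bp
  3322 − 2970 = 352 bp
  3805 − 3322 = 483 bp
Sorted largest to smallest: 1774, 629, 483, 352, 291, 276 bp.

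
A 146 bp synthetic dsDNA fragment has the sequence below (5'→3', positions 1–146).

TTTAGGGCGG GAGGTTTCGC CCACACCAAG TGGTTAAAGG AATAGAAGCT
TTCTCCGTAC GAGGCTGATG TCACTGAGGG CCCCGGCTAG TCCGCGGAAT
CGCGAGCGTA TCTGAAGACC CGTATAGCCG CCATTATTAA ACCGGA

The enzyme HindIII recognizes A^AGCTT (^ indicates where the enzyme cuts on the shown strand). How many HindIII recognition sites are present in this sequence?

1

AAGCTT occurs starting at position 46.
HindIII cuts at 1 site.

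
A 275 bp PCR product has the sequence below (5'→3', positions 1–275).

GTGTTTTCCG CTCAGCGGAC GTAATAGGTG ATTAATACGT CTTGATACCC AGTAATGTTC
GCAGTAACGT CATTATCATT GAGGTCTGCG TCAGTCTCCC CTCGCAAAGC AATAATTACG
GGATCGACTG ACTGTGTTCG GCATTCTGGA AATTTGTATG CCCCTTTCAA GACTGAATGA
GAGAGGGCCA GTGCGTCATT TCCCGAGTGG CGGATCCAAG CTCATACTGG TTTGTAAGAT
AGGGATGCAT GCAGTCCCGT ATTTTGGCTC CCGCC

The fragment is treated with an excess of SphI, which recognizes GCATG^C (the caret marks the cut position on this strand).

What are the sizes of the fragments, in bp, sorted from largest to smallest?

The SphI site (GCATGC) starts at position 247.
SphI cuts after base 5 of each site (before the last base), so after position 251.
Linear molecule, 1 cut → 2 fragments:
  1–251 → 251 bp
  252–275 → 24 bp
Sorted largest to smallest: 251, 24 bp.

251, 24 bp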